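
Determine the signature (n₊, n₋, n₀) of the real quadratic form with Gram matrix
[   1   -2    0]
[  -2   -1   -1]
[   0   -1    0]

step 0: pivot 1 → sign +
step 1: pivot -5 → sign −
step 2: pivot 1/5 → sign +
signature = (2, 1, 0)

Answer: (2, 1, 0)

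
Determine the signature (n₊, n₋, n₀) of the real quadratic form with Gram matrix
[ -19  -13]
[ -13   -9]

Answer: (0, 2, 0)

Derivation:
step 0: pivot -19 → sign −
step 1: pivot -2/19 → sign −
signature = (0, 2, 0)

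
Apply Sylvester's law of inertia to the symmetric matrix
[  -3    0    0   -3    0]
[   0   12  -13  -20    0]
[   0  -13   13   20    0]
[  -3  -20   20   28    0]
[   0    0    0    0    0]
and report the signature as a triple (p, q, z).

step 0: pivot -3 → sign −
step 1: pivot 12 → sign +
step 2: pivot -13/12 → sign −
step 3: pivot 3/13 → sign +
step 4: row/col 4 already zero → sign 0
signature = (2, 2, 1)

Answer: (2, 2, 1)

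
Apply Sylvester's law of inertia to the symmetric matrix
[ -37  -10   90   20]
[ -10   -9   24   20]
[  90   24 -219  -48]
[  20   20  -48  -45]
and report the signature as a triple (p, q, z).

step 0: pivot -37 → sign −
step 1: pivot -233/37 → sign −
step 2: pivot -15/233 → sign −
step 3: pivot -1/5 → sign −
signature = (0, 4, 0)

Answer: (0, 4, 0)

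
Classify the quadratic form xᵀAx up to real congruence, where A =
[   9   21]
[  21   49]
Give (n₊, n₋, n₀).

step 0: pivot 9 → sign +
step 1: row/col 1 already zero → sign 0
signature = (1, 0, 1)

Answer: (1, 0, 1)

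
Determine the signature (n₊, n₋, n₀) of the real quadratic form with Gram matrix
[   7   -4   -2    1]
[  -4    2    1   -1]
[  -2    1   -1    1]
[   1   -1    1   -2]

Answer: (1, 2, 1)

Derivation:
step 0: pivot 7 → sign +
step 1: pivot -2/7 → sign −
step 2: pivot -3/2 → sign −
step 3: row/col 3 already zero → sign 0
signature = (1, 2, 1)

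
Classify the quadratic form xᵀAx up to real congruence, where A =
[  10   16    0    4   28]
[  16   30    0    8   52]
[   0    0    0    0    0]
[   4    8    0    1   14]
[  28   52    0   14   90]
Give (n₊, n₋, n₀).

Answer: (2, 2, 1)

Derivation:
step 0: pivot 10 → sign +
step 1: pivot 22/5 → sign +
step 2: pivot -13/11 → sign −
step 3: pivot -2/13 → sign −
step 4: row/col 4 already zero → sign 0
signature = (2, 2, 1)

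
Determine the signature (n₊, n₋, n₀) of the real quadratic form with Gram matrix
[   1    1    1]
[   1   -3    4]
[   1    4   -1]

Answer: (2, 1, 0)

Derivation:
step 0: pivot 1 → sign +
step 1: pivot -4 → sign −
step 2: pivot 1/4 → sign +
signature = (2, 1, 0)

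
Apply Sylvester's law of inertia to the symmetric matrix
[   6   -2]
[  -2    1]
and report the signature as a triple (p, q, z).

step 0: pivot 6 → sign +
step 1: pivot 1/3 → sign +
signature = (2, 0, 0)

Answer: (2, 0, 0)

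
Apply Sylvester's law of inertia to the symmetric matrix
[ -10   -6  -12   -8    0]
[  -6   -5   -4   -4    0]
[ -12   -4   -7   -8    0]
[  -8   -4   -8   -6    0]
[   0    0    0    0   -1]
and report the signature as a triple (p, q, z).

Answer: (2, 3, 0)

Derivation:
step 0: pivot -10 → sign −
step 1: pivot -7/5 → sign −
step 2: pivot 103/7 → sign +
step 3: pivot 6/103 → sign +
step 4: pivot -1 → sign −
signature = (2, 3, 0)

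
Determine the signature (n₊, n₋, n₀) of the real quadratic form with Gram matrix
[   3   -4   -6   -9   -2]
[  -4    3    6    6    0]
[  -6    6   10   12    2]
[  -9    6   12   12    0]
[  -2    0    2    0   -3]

step 0: pivot 3 → sign +
step 1: pivot -7/3 → sign −
step 2: pivot -2/7 → sign −
step 3: pivot 3 → sign +
step 4: pivot -1 → sign −
signature = (2, 3, 0)

Answer: (2, 3, 0)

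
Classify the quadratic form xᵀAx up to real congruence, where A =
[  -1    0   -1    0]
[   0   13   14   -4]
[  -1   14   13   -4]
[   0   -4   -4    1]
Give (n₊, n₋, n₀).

Answer: (1, 3, 0)

Derivation:
step 0: pivot -1 → sign −
step 1: pivot 13 → sign +
step 2: pivot -14/13 → sign −
step 3: pivot -1/7 → sign −
signature = (1, 3, 0)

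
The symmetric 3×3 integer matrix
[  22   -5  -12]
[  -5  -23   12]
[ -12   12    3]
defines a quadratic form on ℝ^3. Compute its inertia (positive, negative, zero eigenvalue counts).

step 0: pivot 22 → sign +
step 1: pivot -531/22 → sign −
step 2: pivot 1/59 → sign +
signature = (2, 1, 0)

Answer: (2, 1, 0)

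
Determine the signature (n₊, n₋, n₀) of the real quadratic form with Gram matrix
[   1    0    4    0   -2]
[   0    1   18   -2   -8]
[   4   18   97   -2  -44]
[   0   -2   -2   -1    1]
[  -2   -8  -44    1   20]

Answer: (3, 2, 0)

Derivation:
step 0: pivot 1 → sign +
step 1: pivot 1 → sign +
step 2: pivot -243 → sign −
step 3: pivot -59/243 → sign −
step 4: pivot 3/59 → sign +
signature = (3, 2, 0)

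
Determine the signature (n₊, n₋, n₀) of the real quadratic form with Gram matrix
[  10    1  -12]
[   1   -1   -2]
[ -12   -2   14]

Answer: (2, 1, 0)

Derivation:
step 0: pivot 10 → sign +
step 1: pivot -11/10 → sign −
step 2: pivot 2/11 → sign +
signature = (2, 1, 0)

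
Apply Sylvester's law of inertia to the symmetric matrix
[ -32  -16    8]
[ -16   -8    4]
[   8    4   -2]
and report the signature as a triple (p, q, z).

step 0: pivot -32 → sign −
step 1: row/col 1 already zero → sign 0
step 2: row/col 2 already zero → sign 0
signature = (0, 1, 2)

Answer: (0, 1, 2)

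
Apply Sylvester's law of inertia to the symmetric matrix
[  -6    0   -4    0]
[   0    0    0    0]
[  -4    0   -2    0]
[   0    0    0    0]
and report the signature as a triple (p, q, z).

Answer: (1, 1, 2)

Derivation:
step 0: pivot -6 → sign −
step 1: pivot 2/3 → sign +
step 2: row/col 2 already zero → sign 0
step 3: row/col 3 already zero → sign 0
signature = (1, 1, 2)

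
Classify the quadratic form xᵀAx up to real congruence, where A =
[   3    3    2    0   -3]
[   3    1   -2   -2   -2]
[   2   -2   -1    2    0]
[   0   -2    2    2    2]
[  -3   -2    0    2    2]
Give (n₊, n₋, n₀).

Answer: (2, 3, 0)

Derivation:
step 0: pivot 3 → sign +
step 1: pivot -2 → sign −
step 2: pivot 17/3 → sign +
step 3: pivot -40/17 → sign −
step 4: pivot -3/40 → sign −
signature = (2, 3, 0)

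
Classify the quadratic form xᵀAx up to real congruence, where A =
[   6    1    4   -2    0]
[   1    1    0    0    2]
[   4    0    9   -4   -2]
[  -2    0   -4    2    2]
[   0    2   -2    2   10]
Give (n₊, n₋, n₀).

step 0: pivot 6 → sign +
step 1: pivot 5/6 → sign +
step 2: pivot 29/5 → sign +
step 3: pivot 6/29 → sign +
step 4: row/col 4 already zero → sign 0
signature = (4, 0, 1)

Answer: (4, 0, 1)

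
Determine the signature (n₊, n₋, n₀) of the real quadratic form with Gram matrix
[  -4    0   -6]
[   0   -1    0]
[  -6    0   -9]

Answer: (0, 2, 1)

Derivation:
step 0: pivot -4 → sign −
step 1: pivot -1 → sign −
step 2: row/col 2 already zero → sign 0
signature = (0, 2, 1)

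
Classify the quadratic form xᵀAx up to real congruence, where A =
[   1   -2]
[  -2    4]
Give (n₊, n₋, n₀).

Answer: (1, 0, 1)

Derivation:
step 0: pivot 1 → sign +
step 1: row/col 1 already zero → sign 0
signature = (1, 0, 1)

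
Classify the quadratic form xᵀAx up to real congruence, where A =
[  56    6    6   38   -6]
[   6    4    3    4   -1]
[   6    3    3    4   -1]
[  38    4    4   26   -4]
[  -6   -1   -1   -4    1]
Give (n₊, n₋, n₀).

step 0: pivot 56 → sign +
step 1: pivot 47/14 → sign +
step 2: pivot 33/47 → sign +
step 3: pivot 7/33 → sign +
step 4: pivot 2/7 → sign +
signature = (5, 0, 0)

Answer: (5, 0, 0)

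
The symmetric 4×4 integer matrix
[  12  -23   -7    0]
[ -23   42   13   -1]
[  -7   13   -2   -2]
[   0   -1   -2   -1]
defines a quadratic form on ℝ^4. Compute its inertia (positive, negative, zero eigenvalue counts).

step 0: pivot 12 → sign +
step 1: pivot -25/12 → sign −
step 2: pivot -6 → sign −
step 3: pivot 1/50 → sign +
signature = (2, 2, 0)

Answer: (2, 2, 0)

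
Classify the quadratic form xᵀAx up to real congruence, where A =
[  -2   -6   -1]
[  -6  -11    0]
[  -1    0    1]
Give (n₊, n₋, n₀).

Answer: (2, 1, 0)

Derivation:
step 0: pivot -2 → sign −
step 1: pivot 7 → sign +
step 2: pivot 3/14 → sign +
signature = (2, 1, 0)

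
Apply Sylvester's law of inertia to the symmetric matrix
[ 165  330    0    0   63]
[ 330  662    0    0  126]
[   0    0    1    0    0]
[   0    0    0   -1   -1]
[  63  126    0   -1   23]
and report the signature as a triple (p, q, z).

Answer: (3, 2, 0)

Derivation:
step 0: pivot 165 → sign +
step 1: pivot 2 → sign +
step 2: pivot 1 → sign +
step 3: pivot -1 → sign −
step 4: pivot -3/55 → sign −
signature = (3, 2, 0)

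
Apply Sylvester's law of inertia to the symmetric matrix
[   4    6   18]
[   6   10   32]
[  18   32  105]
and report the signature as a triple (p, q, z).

Answer: (2, 1, 0)

Derivation:
step 0: pivot 4 → sign +
step 1: pivot 1 → sign +
step 2: pivot -1 → sign −
signature = (2, 1, 0)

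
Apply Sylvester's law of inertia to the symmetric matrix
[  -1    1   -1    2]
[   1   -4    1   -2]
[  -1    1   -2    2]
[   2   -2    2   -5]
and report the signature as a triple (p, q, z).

Answer: (0, 4, 0)

Derivation:
step 0: pivot -1 → sign −
step 1: pivot -3 → sign −
step 2: pivot -1 → sign −
step 3: pivot -1 → sign −
signature = (0, 4, 0)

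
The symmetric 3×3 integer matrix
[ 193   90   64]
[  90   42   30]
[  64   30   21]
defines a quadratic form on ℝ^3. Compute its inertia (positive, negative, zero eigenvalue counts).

step 0: pivot 193 → sign +
step 1: pivot 6/193 → sign +
step 2: pivot -1 → sign −
signature = (2, 1, 0)

Answer: (2, 1, 0)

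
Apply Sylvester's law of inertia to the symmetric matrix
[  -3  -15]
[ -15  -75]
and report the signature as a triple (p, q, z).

Answer: (0, 1, 1)

Derivation:
step 0: pivot -3 → sign −
step 1: row/col 1 already zero → sign 0
signature = (0, 1, 1)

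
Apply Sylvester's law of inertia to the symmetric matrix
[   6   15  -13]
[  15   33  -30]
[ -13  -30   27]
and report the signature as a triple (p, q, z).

Answer: (2, 1, 0)

Derivation:
step 0: pivot 6 → sign +
step 1: pivot -9/2 → sign −
step 2: pivot 2/9 → sign +
signature = (2, 1, 0)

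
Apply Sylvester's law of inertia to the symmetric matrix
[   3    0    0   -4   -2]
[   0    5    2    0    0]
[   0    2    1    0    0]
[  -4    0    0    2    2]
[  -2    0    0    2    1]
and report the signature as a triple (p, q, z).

Answer: (3, 2, 0)

Derivation:
step 0: pivot 3 → sign +
step 1: pivot 5 → sign +
step 2: pivot 1/5 → sign +
step 3: pivot -10/3 → sign −
step 4: pivot -1/5 → sign −
signature = (3, 2, 0)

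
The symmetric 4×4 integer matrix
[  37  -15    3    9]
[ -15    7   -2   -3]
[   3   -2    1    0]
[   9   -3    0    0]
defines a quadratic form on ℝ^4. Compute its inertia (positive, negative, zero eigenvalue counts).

step 0: pivot 37 → sign +
step 1: pivot 34/37 → sign +
step 2: pivot 3/34 → sign +
step 3: pivot -3 → sign −
signature = (3, 1, 0)

Answer: (3, 1, 0)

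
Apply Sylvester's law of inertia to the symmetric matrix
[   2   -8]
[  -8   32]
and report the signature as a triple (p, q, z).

step 0: pivot 2 → sign +
step 1: row/col 1 already zero → sign 0
signature = (1, 0, 1)

Answer: (1, 0, 1)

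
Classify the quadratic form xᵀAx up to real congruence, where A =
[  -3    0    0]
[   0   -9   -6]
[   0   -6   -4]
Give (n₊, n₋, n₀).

step 0: pivot -3 → sign −
step 1: pivot -9 → sign −
step 2: row/col 2 already zero → sign 0
signature = (0, 2, 1)

Answer: (0, 2, 1)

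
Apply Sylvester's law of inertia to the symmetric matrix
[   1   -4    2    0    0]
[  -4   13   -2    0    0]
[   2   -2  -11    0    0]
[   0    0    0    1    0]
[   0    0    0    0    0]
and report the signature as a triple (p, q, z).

step 0: pivot 1 → sign +
step 1: pivot -3 → sign −
step 2: pivot -3 → sign −
step 3: pivot 1 → sign +
step 4: row/col 4 already zero → sign 0
signature = (2, 2, 1)

Answer: (2, 2, 1)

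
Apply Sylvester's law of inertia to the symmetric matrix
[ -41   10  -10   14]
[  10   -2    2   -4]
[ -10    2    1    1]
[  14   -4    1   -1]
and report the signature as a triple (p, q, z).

Answer: (2, 1, 1)

Derivation:
step 0: pivot -41 → sign −
step 1: pivot 18/41 → sign +
step 2: pivot 3 → sign +
step 3: row/col 3 already zero → sign 0
signature = (2, 1, 1)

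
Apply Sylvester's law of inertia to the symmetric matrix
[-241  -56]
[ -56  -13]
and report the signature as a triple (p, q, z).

step 0: pivot -241 → sign −
step 1: pivot 3/241 → sign +
signature = (1, 1, 0)

Answer: (1, 1, 0)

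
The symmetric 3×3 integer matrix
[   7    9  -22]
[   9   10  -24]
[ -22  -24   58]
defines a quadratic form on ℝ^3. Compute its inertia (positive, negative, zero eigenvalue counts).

Answer: (2, 1, 0)

Derivation:
step 0: pivot 7 → sign +
step 1: pivot -11/7 → sign −
step 2: pivot 6/11 → sign +
signature = (2, 1, 0)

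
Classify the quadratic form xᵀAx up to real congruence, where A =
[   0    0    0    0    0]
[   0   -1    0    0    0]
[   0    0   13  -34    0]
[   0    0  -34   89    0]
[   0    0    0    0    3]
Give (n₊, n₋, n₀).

Answer: (3, 1, 1)

Derivation:
step 0: pivot -1 → sign −
step 1: pivot 13 → sign +
step 2: pivot 1/13 → sign +
step 3: pivot 3 → sign +
step 4: row/col 4 already zero → sign 0
signature = (3, 1, 1)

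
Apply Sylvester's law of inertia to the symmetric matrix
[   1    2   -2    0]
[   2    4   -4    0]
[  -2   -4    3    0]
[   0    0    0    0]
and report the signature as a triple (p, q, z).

Answer: (1, 1, 2)

Derivation:
step 0: pivot 1 → sign +
step 1: pivot -1 → sign −
step 2: row/col 2 already zero → sign 0
step 3: row/col 3 already zero → sign 0
signature = (1, 1, 2)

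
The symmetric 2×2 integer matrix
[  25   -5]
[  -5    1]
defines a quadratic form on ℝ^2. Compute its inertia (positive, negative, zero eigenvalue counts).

step 0: pivot 25 → sign +
step 1: row/col 1 already zero → sign 0
signature = (1, 0, 1)

Answer: (1, 0, 1)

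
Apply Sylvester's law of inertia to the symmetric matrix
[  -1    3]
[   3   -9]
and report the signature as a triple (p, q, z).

step 0: pivot -1 → sign −
step 1: row/col 1 already zero → sign 0
signature = (0, 1, 1)

Answer: (0, 1, 1)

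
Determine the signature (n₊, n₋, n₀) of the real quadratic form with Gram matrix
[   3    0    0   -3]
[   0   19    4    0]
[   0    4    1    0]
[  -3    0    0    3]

step 0: pivot 3 → sign +
step 1: pivot 19 → sign +
step 2: pivot 3/19 → sign +
step 3: row/col 3 already zero → sign 0
signature = (3, 0, 1)

Answer: (3, 0, 1)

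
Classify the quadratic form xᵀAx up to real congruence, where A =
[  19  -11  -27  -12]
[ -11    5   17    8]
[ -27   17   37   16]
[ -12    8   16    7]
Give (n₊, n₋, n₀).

Answer: (2, 1, 1)

Derivation:
step 0: pivot 19 → sign +
step 1: pivot -26/19 → sign −
step 2: pivot 3/13 → sign +
step 3: row/col 3 already zero → sign 0
signature = (2, 1, 1)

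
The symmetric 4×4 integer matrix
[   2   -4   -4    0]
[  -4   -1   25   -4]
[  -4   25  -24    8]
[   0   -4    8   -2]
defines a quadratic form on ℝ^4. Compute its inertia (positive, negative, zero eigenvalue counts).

step 0: pivot 2 → sign +
step 1: pivot -9 → sign −
step 2: pivot 1/9 → sign +
step 3: pivot -2 → sign −
signature = (2, 2, 0)

Answer: (2, 2, 0)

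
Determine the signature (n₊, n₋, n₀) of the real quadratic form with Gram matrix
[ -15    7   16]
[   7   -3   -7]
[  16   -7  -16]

Answer: (2, 1, 0)

Derivation:
step 0: pivot -15 → sign −
step 1: pivot 4/15 → sign +
step 2: pivot 1/4 → sign +
signature = (2, 1, 0)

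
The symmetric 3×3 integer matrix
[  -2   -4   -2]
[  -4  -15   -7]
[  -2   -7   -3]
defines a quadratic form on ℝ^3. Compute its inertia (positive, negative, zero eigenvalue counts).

step 0: pivot -2 → sign −
step 1: pivot -7 → sign −
step 2: pivot 2/7 → sign +
signature = (1, 2, 0)

Answer: (1, 2, 0)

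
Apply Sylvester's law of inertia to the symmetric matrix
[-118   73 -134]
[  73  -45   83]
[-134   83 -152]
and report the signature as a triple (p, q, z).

step 0: pivot -118 → sign −
step 1: pivot 19/118 → sign +
step 2: pivot 2/19 → sign +
signature = (2, 1, 0)

Answer: (2, 1, 0)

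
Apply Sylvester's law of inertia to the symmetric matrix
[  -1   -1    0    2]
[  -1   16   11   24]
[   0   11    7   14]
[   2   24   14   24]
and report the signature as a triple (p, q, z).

step 0: pivot -1 → sign −
step 1: pivot 17 → sign +
step 2: pivot -2/17 → sign −
step 3: row/col 3 already zero → sign 0
signature = (1, 2, 1)

Answer: (1, 2, 1)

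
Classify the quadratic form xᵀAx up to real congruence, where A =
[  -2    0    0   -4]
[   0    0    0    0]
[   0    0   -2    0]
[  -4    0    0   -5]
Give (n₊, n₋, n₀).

step 0: pivot -2 → sign −
step 1: pivot -2 → sign −
step 2: pivot 3 → sign +
step 3: row/col 3 already zero → sign 0
signature = (1, 2, 1)

Answer: (1, 2, 1)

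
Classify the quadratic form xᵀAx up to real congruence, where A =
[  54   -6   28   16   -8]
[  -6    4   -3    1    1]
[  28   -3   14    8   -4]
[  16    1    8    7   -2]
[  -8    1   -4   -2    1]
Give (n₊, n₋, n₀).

step 0: pivot 54 → sign +
step 1: pivot 10/3 → sign +
step 2: pivot -47/90 → sign −
step 3: pivot 11/47 → sign +
step 4: pivot -3/11 → sign −
signature = (3, 2, 0)

Answer: (3, 2, 0)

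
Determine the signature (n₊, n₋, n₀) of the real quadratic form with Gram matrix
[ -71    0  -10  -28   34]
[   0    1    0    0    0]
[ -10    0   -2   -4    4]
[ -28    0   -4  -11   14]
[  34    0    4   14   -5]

Answer: (3, 2, 0)

Derivation:
step 0: pivot -71 → sign −
step 1: pivot 1 → sign +
step 2: pivot -42/71 → sign −
step 3: pivot 1/21 → sign +
step 4: pivot 3 → sign +
signature = (3, 2, 0)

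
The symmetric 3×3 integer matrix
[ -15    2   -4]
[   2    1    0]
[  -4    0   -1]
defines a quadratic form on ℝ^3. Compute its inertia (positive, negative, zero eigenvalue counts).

step 0: pivot -15 → sign −
step 1: pivot 19/15 → sign +
step 2: pivot -3/19 → sign −
signature = (1, 2, 0)

Answer: (1, 2, 0)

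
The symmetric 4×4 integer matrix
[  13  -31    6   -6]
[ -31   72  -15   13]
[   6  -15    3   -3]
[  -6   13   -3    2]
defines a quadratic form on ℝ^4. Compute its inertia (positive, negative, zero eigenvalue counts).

Answer: (2, 1, 1)

Derivation:
step 0: pivot 13 → sign +
step 1: pivot -25/13 → sign −
step 2: pivot 12/25 → sign +
step 3: row/col 3 already zero → sign 0
signature = (2, 1, 1)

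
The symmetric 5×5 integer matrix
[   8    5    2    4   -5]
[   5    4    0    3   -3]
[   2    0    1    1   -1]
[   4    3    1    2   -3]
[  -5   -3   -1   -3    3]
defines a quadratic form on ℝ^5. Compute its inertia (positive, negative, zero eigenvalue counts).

step 0: pivot 8 → sign +
step 1: pivot 7/8 → sign +
step 2: pivot -9/7 → sign −
step 3: pivot 1/9 → sign +
step 4: pivot -1 → sign −
signature = (3, 2, 0)

Answer: (3, 2, 0)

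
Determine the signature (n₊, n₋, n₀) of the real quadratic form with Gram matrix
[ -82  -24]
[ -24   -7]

Answer: (1, 1, 0)

Derivation:
step 0: pivot -82 → sign −
step 1: pivot 1/41 → sign +
signature = (1, 1, 0)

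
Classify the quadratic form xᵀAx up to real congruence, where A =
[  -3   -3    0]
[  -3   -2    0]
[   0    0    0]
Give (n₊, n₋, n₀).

step 0: pivot -3 → sign −
step 1: pivot 1 → sign +
step 2: row/col 2 already zero → sign 0
signature = (1, 1, 1)

Answer: (1, 1, 1)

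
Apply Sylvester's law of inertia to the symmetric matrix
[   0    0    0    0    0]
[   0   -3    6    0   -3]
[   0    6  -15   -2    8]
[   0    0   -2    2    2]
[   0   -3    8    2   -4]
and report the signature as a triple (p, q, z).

Answer: (2, 2, 1)

Derivation:
step 0: pivot -3 → sign −
step 1: pivot -3 → sign −
step 2: pivot 10/3 → sign +
step 3: pivot 1/5 → sign +
step 4: row/col 4 already zero → sign 0
signature = (2, 2, 1)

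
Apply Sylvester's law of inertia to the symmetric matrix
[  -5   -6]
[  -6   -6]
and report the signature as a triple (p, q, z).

step 0: pivot -5 → sign −
step 1: pivot 6/5 → sign +
signature = (1, 1, 0)

Answer: (1, 1, 0)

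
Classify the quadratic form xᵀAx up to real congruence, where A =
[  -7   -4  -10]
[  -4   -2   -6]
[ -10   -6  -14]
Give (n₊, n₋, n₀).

Answer: (1, 1, 1)

Derivation:
step 0: pivot -7 → sign −
step 1: pivot 2/7 → sign +
step 2: row/col 2 already zero → sign 0
signature = (1, 1, 1)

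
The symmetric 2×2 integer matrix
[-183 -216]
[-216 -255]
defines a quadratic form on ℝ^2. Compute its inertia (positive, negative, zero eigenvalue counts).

step 0: pivot -183 → sign −
step 1: pivot -3/61 → sign −
signature = (0, 2, 0)

Answer: (0, 2, 0)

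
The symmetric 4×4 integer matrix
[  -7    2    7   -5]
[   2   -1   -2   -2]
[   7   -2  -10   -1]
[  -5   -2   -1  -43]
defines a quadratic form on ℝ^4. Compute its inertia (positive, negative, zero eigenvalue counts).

step 0: pivot -7 → sign −
step 1: pivot -3/7 → sign −
step 2: pivot -3 → sign −
step 3: row/col 3 already zero → sign 0
signature = (0, 3, 1)

Answer: (0, 3, 1)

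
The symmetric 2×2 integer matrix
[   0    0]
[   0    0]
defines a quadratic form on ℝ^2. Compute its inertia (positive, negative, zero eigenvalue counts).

step 0: row/col 0 already zero → sign 0
step 1: row/col 1 already zero → sign 0
signature = (0, 0, 2)

Answer: (0, 0, 2)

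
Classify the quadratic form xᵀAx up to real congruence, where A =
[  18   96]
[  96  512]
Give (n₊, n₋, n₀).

step 0: pivot 18 → sign +
step 1: row/col 1 already zero → sign 0
signature = (1, 0, 1)

Answer: (1, 0, 1)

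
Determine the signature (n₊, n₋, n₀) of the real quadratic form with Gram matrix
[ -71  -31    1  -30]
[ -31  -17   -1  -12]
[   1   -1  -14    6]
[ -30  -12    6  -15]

Answer: (0, 4, 0)

Derivation:
step 0: pivot -71 → sign −
step 1: pivot -246/71 → sign −
step 2: pivot -549/41 → sign −
step 3: pivot -1/61 → sign −
signature = (0, 4, 0)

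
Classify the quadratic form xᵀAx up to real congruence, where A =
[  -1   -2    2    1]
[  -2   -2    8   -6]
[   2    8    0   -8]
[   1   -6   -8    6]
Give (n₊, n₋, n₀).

step 0: pivot -1 → sign −
step 1: pivot 2 → sign +
step 2: pivot -4 → sign −
step 3: row/col 3 already zero → sign 0
signature = (1, 2, 1)

Answer: (1, 2, 1)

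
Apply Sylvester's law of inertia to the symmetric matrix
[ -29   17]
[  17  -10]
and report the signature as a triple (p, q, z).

Answer: (0, 2, 0)

Derivation:
step 0: pivot -29 → sign −
step 1: pivot -1/29 → sign −
signature = (0, 2, 0)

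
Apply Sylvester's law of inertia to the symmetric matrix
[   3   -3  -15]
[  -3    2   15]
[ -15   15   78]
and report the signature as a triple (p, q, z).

step 0: pivot 3 → sign +
step 1: pivot -1 → sign −
step 2: pivot 3 → sign +
signature = (2, 1, 0)

Answer: (2, 1, 0)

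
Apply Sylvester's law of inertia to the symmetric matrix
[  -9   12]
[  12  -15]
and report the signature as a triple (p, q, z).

Answer: (1, 1, 0)

Derivation:
step 0: pivot -9 → sign −
step 1: pivot 1 → sign +
signature = (1, 1, 0)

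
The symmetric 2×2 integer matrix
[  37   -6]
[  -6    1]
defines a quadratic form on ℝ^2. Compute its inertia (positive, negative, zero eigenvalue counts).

Answer: (2, 0, 0)

Derivation:
step 0: pivot 37 → sign +
step 1: pivot 1/37 → sign +
signature = (2, 0, 0)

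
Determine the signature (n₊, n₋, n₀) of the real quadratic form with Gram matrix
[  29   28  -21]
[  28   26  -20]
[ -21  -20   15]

Answer: (1, 2, 0)

Derivation:
step 0: pivot 29 → sign +
step 1: pivot -30/29 → sign −
step 2: pivot -2/15 → sign −
signature = (1, 2, 0)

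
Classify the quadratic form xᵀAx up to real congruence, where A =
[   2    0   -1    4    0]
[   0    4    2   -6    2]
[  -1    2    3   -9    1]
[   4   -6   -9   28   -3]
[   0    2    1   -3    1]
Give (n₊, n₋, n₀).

Answer: (4, 0, 1)

Derivation:
step 0: pivot 2 → sign +
step 1: pivot 4 → sign +
step 2: pivot 3/2 → sign +
step 3: pivot 1/3 → sign +
step 4: row/col 4 already zero → sign 0
signature = (4, 0, 1)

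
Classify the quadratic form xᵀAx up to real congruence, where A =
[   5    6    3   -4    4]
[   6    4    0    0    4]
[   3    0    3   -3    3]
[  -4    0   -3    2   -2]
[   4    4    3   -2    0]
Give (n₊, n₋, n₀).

step 0: pivot 5 → sign +
step 1: pivot -16/5 → sign −
step 2: pivot 21/4 → sign +
step 3: pivot -6/7 → sign −
step 4: row/col 4 already zero → sign 0
signature = (2, 2, 1)

Answer: (2, 2, 1)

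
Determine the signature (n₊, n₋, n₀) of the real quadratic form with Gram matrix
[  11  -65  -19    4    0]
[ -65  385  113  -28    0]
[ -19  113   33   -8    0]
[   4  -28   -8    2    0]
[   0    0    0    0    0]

Answer: (2, 2, 1)

Derivation:
step 0: pivot 11 → sign +
step 1: pivot 10/11 → sign +
step 2: pivot -2/5 → sign −
step 3: pivot -6 → sign −
step 4: row/col 4 already zero → sign 0
signature = (2, 2, 1)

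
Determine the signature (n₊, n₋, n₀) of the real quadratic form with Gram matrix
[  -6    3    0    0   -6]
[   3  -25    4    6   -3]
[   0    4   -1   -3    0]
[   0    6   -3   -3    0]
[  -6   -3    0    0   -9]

Answer: (1, 4, 0)

Derivation:
step 0: pivot -6 → sign −
step 1: pivot -47/2 → sign −
step 2: pivot -15/47 → sign −
step 3: pivot 54/5 → sign +
step 4: pivot -1/3 → sign −
signature = (1, 4, 0)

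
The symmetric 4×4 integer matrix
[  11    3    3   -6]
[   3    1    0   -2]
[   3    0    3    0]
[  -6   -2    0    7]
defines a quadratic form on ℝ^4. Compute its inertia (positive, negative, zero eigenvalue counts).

Answer: (3, 1, 0)

Derivation:
step 0: pivot 11 → sign +
step 1: pivot 2/11 → sign +
step 2: pivot -3/2 → sign −
step 3: pivot 3 → sign +
signature = (3, 1, 0)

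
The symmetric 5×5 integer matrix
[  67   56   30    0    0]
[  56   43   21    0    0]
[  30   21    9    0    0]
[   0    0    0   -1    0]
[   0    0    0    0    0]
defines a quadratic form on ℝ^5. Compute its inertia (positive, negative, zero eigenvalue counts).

step 0: pivot 67 → sign +
step 1: pivot -255/67 → sign −
step 2: pivot -6/85 → sign −
step 3: pivot -1 → sign −
step 4: row/col 4 already zero → sign 0
signature = (1, 3, 1)

Answer: (1, 3, 1)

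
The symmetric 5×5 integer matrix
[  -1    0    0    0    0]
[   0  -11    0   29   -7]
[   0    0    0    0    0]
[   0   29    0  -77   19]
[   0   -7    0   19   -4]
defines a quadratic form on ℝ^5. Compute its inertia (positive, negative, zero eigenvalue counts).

Answer: (1, 3, 1)

Derivation:
step 0: pivot -1 → sign −
step 1: pivot -11 → sign −
step 2: pivot -6/11 → sign −
step 3: pivot 1 → sign +
step 4: row/col 4 already zero → sign 0
signature = (1, 3, 1)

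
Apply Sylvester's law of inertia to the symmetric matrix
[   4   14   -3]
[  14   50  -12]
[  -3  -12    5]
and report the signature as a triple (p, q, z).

Answer: (3, 0, 0)

Derivation:
step 0: pivot 4 → sign +
step 1: pivot 1 → sign +
step 2: pivot 1/2 → sign +
signature = (3, 0, 0)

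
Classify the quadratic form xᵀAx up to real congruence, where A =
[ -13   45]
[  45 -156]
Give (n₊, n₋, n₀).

step 0: pivot -13 → sign −
step 1: pivot -3/13 → sign −
signature = (0, 2, 0)

Answer: (0, 2, 0)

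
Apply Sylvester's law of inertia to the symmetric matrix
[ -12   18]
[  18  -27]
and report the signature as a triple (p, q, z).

step 0: pivot -12 → sign −
step 1: row/col 1 already zero → sign 0
signature = (0, 1, 1)

Answer: (0, 1, 1)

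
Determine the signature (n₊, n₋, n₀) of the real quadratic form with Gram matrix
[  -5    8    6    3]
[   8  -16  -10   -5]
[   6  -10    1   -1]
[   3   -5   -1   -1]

step 0: pivot -5 → sign −
step 1: pivot -16/5 → sign −
step 2: pivot 33/4 → sign +
step 3: pivot -1/44 → sign −
signature = (1, 3, 0)

Answer: (1, 3, 0)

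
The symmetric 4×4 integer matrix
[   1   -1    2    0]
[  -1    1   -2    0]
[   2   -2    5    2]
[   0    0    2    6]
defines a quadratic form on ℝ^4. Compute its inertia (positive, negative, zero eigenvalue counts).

step 0: pivot 1 → sign +
step 1: pivot 1 → sign +
step 2: pivot 2 → sign +
step 3: row/col 3 already zero → sign 0
signature = (3, 0, 1)

Answer: (3, 0, 1)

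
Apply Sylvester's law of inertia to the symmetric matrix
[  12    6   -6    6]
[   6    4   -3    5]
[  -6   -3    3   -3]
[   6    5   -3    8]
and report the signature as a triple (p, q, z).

Answer: (3, 0, 1)

Derivation:
step 0: pivot 12 → sign +
step 1: pivot 1 → sign +
step 2: pivot 1 → sign +
step 3: row/col 3 already zero → sign 0
signature = (3, 0, 1)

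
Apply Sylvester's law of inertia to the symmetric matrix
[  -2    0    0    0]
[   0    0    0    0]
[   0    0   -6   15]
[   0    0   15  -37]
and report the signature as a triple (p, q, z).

step 0: pivot -2 → sign −
step 1: pivot -6 → sign −
step 2: pivot 1/2 → sign +
step 3: row/col 3 already zero → sign 0
signature = (1, 2, 1)

Answer: (1, 2, 1)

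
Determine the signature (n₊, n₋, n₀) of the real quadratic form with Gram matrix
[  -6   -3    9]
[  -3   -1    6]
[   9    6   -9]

Answer: (1, 1, 1)

Derivation:
step 0: pivot -6 → sign −
step 1: pivot 1/2 → sign +
step 2: row/col 2 already zero → sign 0
signature = (1, 1, 1)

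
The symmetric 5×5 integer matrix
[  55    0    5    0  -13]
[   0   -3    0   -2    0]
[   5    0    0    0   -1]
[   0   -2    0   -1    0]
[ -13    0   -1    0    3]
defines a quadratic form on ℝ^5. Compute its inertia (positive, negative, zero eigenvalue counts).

step 0: pivot 55 → sign +
step 1: pivot -3 → sign −
step 2: pivot -5/11 → sign −
step 3: pivot 1/3 → sign +
step 4: row/col 4 already zero → sign 0
signature = (2, 2, 1)

Answer: (2, 2, 1)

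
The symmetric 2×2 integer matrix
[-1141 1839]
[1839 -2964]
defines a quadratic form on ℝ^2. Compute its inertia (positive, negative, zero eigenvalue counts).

step 0: pivot -1141 → sign −
step 1: pivot -3/1141 → sign −
signature = (0, 2, 0)

Answer: (0, 2, 0)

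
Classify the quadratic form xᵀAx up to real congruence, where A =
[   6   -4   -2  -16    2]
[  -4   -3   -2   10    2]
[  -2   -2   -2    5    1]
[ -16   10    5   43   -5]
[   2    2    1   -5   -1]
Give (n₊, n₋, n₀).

step 0: pivot 6 → sign +
step 1: pivot -17/3 → sign −
step 2: pivot -12/17 → sign −
step 3: pivot 5/12 → sign +
step 4: pivot 2/5 → sign +
signature = (3, 2, 0)

Answer: (3, 2, 0)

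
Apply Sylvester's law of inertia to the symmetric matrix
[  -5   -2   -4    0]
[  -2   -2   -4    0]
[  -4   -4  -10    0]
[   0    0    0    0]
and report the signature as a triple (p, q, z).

step 0: pivot -5 → sign −
step 1: pivot -6/5 → sign −
step 2: pivot -2 → sign −
step 3: row/col 3 already zero → sign 0
signature = (0, 3, 1)

Answer: (0, 3, 1)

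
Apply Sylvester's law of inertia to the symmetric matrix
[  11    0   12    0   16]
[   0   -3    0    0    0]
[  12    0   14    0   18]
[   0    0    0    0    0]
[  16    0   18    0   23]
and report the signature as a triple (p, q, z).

step 0: pivot 11 → sign +
step 1: pivot -3 → sign −
step 2: pivot 10/11 → sign +
step 3: pivot -3/5 → sign −
step 4: row/col 4 already zero → sign 0
signature = (2, 2, 1)

Answer: (2, 2, 1)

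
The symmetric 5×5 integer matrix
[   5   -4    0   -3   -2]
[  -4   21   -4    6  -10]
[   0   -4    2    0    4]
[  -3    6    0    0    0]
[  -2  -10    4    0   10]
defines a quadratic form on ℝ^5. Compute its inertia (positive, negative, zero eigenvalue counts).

Answer: (3, 2, 0)

Derivation:
step 0: pivot 5 → sign +
step 1: pivot 89/5 → sign +
step 2: pivot 98/89 → sign +
step 3: pivot -153/49 → sign −
step 4: pivot -2/17 → sign −
signature = (3, 2, 0)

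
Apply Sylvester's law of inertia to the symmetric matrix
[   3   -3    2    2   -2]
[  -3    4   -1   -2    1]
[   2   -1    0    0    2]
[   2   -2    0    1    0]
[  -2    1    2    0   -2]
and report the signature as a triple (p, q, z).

Answer: (4, 1, 0)

Derivation:
step 0: pivot 3 → sign +
step 1: pivot 1 → sign +
step 2: pivot -7/3 → sign −
step 3: pivot 3/7 → sign +
step 4: pivot 2/3 → sign +
signature = (4, 1, 0)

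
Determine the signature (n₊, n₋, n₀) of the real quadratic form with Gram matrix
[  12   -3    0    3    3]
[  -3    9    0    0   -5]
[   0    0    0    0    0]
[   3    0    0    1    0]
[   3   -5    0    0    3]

Answer: (3, 1, 1)

Derivation:
step 0: pivot 12 → sign +
step 1: pivot 33/4 → sign +
step 2: pivot 2/11 → sign +
step 3: pivot -2/3 → sign −
step 4: row/col 4 already zero → sign 0
signature = (3, 1, 1)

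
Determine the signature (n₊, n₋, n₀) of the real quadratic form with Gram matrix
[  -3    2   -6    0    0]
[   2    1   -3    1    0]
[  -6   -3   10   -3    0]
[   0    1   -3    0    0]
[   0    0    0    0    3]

Answer: (3, 2, 0)

Derivation:
step 0: pivot -3 → sign −
step 1: pivot 7/3 → sign +
step 2: pivot 1 → sign +
step 3: pivot -3/7 → sign −
step 4: pivot 3 → sign +
signature = (3, 2, 0)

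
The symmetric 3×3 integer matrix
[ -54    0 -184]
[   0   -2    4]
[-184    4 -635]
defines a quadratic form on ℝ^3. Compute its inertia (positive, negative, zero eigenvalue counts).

step 0: pivot -54 → sign −
step 1: pivot -2 → sign −
step 2: pivot -1/27 → sign −
signature = (0, 3, 0)

Answer: (0, 3, 0)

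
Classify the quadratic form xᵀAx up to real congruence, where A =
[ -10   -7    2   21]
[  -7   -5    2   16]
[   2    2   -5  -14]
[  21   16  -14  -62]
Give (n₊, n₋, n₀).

step 0: pivot -10 → sign −
step 1: pivot -1/10 → sign −
step 2: pivot -1 → sign −
step 3: pivot 3 → sign +
signature = (1, 3, 0)

Answer: (1, 3, 0)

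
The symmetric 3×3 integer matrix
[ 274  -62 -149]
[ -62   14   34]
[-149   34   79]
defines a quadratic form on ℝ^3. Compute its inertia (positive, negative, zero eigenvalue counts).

step 0: pivot 274 → sign +
step 1: pivot -4/137 → sign −
step 2: pivot 3/4 → sign +
signature = (2, 1, 0)

Answer: (2, 1, 0)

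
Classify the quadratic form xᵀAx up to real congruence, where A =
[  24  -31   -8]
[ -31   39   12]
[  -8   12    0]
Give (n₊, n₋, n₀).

Answer: (1, 1, 1)

Derivation:
step 0: pivot 24 → sign +
step 1: pivot -25/24 → sign −
step 2: row/col 2 already zero → sign 0
signature = (1, 1, 1)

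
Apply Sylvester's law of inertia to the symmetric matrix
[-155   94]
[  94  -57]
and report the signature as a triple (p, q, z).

Answer: (1, 1, 0)

Derivation:
step 0: pivot -155 → sign −
step 1: pivot 1/155 → sign +
signature = (1, 1, 0)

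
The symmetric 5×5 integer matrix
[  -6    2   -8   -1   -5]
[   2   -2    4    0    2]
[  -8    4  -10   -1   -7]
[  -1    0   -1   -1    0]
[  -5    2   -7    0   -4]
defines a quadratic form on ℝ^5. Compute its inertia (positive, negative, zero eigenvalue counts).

step 0: pivot -6 → sign −
step 1: pivot -4/3 → sign −
step 2: pivot 2 → sign +
step 3: pivot -3/4 → sign −
step 4: pivot 1 → sign +
signature = (2, 3, 0)

Answer: (2, 3, 0)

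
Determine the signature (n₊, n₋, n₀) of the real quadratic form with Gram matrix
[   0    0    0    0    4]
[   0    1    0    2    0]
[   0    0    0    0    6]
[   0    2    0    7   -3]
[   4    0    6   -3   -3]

Answer: (3, 1, 1)

Derivation:
step 0: pivot 1 → sign +
step 1: pivot 3 → sign +
step 2: pivot -6 → sign −
step 3: pivot 8/3 → sign +
step 4: row/col 4 already zero → sign 0
signature = (3, 1, 1)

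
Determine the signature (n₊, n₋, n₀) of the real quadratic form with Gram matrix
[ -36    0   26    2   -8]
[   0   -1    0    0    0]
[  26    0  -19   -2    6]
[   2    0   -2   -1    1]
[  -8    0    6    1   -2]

step 0: pivot -36 → sign −
step 1: pivot -1 → sign −
step 2: pivot -2/9 → sign −
step 3: pivot 1/2 → sign +
step 4: row/col 4 already zero → sign 0
signature = (1, 3, 1)

Answer: (1, 3, 1)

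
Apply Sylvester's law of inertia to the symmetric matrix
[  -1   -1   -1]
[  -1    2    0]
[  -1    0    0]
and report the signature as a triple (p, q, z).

step 0: pivot -1 → sign −
step 1: pivot 3 → sign +
step 2: pivot 2/3 → sign +
signature = (2, 1, 0)

Answer: (2, 1, 0)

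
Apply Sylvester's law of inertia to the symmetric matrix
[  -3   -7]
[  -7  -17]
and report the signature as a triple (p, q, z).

step 0: pivot -3 → sign −
step 1: pivot -2/3 → sign −
signature = (0, 2, 0)

Answer: (0, 2, 0)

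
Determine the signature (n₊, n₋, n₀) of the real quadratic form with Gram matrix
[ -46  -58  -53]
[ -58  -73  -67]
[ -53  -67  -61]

Answer: (1, 2, 0)

Derivation:
step 0: pivot -46 → sign −
step 1: pivot 3/23 → sign +
step 2: pivot -1/6 → sign −
signature = (1, 2, 0)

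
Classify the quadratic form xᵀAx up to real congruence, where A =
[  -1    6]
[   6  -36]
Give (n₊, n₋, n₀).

Answer: (0, 1, 1)

Derivation:
step 0: pivot -1 → sign −
step 1: row/col 1 already zero → sign 0
signature = (0, 1, 1)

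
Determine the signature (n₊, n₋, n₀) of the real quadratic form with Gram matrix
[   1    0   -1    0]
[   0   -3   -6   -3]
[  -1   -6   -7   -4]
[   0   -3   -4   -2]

step 0: pivot 1 → sign +
step 1: pivot -3 → sign −
step 2: pivot 4 → sign +
step 3: row/col 3 already zero → sign 0
signature = (2, 1, 1)

Answer: (2, 1, 1)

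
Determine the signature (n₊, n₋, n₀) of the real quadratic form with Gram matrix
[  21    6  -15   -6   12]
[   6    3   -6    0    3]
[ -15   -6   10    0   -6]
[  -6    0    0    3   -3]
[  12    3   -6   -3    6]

step 0: pivot 21 → sign +
step 1: pivot 9/7 → sign +
step 2: pivot -3 → sign −
step 3: pivot 1/3 → sign +
step 4: row/col 4 already zero → sign 0
signature = (3, 1, 1)

Answer: (3, 1, 1)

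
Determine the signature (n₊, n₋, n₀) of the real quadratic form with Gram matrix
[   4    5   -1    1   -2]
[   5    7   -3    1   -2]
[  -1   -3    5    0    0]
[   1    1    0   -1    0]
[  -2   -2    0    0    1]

step 0: pivot 4 → sign +
step 1: pivot 3/4 → sign +
step 2: pivot 2/3 → sign +
step 3: pivot -3/2 → sign −
step 4: pivot -1/3 → sign −
signature = (3, 2, 0)

Answer: (3, 2, 0)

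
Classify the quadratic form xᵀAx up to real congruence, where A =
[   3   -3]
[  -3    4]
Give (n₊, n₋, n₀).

Answer: (2, 0, 0)

Derivation:
step 0: pivot 3 → sign +
step 1: pivot 1 → sign +
signature = (2, 0, 0)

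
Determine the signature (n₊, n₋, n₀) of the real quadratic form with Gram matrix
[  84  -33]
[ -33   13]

Answer: (2, 0, 0)

Derivation:
step 0: pivot 84 → sign +
step 1: pivot 1/28 → sign +
signature = (2, 0, 0)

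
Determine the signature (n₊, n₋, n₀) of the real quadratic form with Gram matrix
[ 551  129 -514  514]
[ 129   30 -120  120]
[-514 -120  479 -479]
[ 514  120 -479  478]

Answer: (2, 2, 0)

Derivation:
step 0: pivot 551 → sign +
step 1: pivot -111/551 → sign −
step 2: pivot 3/37 → sign +
step 3: pivot -1 → sign −
signature = (2, 2, 0)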